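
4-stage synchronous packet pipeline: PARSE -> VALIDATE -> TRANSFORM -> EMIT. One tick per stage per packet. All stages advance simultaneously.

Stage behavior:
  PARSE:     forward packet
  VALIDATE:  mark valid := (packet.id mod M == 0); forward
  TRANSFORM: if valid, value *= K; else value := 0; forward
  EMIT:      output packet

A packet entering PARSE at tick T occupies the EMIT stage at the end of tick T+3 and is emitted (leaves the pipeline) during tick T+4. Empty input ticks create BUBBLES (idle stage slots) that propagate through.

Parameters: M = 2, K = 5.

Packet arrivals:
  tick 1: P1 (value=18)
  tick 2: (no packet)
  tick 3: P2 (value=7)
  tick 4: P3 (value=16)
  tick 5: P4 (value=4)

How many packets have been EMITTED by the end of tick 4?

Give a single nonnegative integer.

Answer: 0

Derivation:
Tick 1: [PARSE:P1(v=18,ok=F), VALIDATE:-, TRANSFORM:-, EMIT:-] out:-; in:P1
Tick 2: [PARSE:-, VALIDATE:P1(v=18,ok=F), TRANSFORM:-, EMIT:-] out:-; in:-
Tick 3: [PARSE:P2(v=7,ok=F), VALIDATE:-, TRANSFORM:P1(v=0,ok=F), EMIT:-] out:-; in:P2
Tick 4: [PARSE:P3(v=16,ok=F), VALIDATE:P2(v=7,ok=T), TRANSFORM:-, EMIT:P1(v=0,ok=F)] out:-; in:P3
Emitted by tick 4: []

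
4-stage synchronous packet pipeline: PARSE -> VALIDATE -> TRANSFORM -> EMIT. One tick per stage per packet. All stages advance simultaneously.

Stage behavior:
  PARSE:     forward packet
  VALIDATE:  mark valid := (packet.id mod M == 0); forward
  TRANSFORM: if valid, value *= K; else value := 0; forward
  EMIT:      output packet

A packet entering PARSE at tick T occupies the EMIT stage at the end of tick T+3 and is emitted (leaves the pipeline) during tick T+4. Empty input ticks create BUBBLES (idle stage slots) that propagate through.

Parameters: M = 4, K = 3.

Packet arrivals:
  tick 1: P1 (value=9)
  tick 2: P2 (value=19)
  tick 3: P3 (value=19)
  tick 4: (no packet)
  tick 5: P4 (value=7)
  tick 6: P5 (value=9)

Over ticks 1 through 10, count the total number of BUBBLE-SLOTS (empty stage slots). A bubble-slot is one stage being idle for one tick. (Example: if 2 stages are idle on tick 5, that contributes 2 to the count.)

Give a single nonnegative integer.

Tick 1: [PARSE:P1(v=9,ok=F), VALIDATE:-, TRANSFORM:-, EMIT:-] out:-; bubbles=3
Tick 2: [PARSE:P2(v=19,ok=F), VALIDATE:P1(v=9,ok=F), TRANSFORM:-, EMIT:-] out:-; bubbles=2
Tick 3: [PARSE:P3(v=19,ok=F), VALIDATE:P2(v=19,ok=F), TRANSFORM:P1(v=0,ok=F), EMIT:-] out:-; bubbles=1
Tick 4: [PARSE:-, VALIDATE:P3(v=19,ok=F), TRANSFORM:P2(v=0,ok=F), EMIT:P1(v=0,ok=F)] out:-; bubbles=1
Tick 5: [PARSE:P4(v=7,ok=F), VALIDATE:-, TRANSFORM:P3(v=0,ok=F), EMIT:P2(v=0,ok=F)] out:P1(v=0); bubbles=1
Tick 6: [PARSE:P5(v=9,ok=F), VALIDATE:P4(v=7,ok=T), TRANSFORM:-, EMIT:P3(v=0,ok=F)] out:P2(v=0); bubbles=1
Tick 7: [PARSE:-, VALIDATE:P5(v=9,ok=F), TRANSFORM:P4(v=21,ok=T), EMIT:-] out:P3(v=0); bubbles=2
Tick 8: [PARSE:-, VALIDATE:-, TRANSFORM:P5(v=0,ok=F), EMIT:P4(v=21,ok=T)] out:-; bubbles=2
Tick 9: [PARSE:-, VALIDATE:-, TRANSFORM:-, EMIT:P5(v=0,ok=F)] out:P4(v=21); bubbles=3
Tick 10: [PARSE:-, VALIDATE:-, TRANSFORM:-, EMIT:-] out:P5(v=0); bubbles=4
Total bubble-slots: 20

Answer: 20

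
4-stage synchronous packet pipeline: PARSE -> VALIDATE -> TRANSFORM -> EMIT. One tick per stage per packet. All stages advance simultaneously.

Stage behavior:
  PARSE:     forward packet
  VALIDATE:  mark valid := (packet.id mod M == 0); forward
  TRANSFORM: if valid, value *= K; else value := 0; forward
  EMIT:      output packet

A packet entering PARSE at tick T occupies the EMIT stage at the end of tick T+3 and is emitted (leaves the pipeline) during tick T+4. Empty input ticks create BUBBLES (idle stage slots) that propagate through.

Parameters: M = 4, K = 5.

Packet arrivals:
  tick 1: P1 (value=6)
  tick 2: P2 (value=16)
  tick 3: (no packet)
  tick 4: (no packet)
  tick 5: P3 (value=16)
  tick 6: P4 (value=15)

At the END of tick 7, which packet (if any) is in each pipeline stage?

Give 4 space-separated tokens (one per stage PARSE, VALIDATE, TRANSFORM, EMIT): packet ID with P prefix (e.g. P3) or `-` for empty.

Tick 1: [PARSE:P1(v=6,ok=F), VALIDATE:-, TRANSFORM:-, EMIT:-] out:-; in:P1
Tick 2: [PARSE:P2(v=16,ok=F), VALIDATE:P1(v=6,ok=F), TRANSFORM:-, EMIT:-] out:-; in:P2
Tick 3: [PARSE:-, VALIDATE:P2(v=16,ok=F), TRANSFORM:P1(v=0,ok=F), EMIT:-] out:-; in:-
Tick 4: [PARSE:-, VALIDATE:-, TRANSFORM:P2(v=0,ok=F), EMIT:P1(v=0,ok=F)] out:-; in:-
Tick 5: [PARSE:P3(v=16,ok=F), VALIDATE:-, TRANSFORM:-, EMIT:P2(v=0,ok=F)] out:P1(v=0); in:P3
Tick 6: [PARSE:P4(v=15,ok=F), VALIDATE:P3(v=16,ok=F), TRANSFORM:-, EMIT:-] out:P2(v=0); in:P4
Tick 7: [PARSE:-, VALIDATE:P4(v=15,ok=T), TRANSFORM:P3(v=0,ok=F), EMIT:-] out:-; in:-
At end of tick 7: ['-', 'P4', 'P3', '-']

Answer: - P4 P3 -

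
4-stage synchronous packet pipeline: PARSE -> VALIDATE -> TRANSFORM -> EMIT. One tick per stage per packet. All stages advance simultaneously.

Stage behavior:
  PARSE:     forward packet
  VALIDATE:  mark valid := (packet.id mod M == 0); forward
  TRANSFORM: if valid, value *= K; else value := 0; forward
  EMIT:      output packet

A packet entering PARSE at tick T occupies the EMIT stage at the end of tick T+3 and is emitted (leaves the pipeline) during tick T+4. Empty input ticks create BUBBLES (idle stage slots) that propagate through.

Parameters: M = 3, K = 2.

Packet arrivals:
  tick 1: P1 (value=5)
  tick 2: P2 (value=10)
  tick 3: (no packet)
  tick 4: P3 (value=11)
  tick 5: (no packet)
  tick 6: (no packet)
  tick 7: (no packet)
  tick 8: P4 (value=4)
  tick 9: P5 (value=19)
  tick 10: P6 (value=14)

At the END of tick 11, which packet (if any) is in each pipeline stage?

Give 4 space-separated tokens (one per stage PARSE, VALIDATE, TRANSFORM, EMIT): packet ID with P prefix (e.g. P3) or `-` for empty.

Answer: - P6 P5 P4

Derivation:
Tick 1: [PARSE:P1(v=5,ok=F), VALIDATE:-, TRANSFORM:-, EMIT:-] out:-; in:P1
Tick 2: [PARSE:P2(v=10,ok=F), VALIDATE:P1(v=5,ok=F), TRANSFORM:-, EMIT:-] out:-; in:P2
Tick 3: [PARSE:-, VALIDATE:P2(v=10,ok=F), TRANSFORM:P1(v=0,ok=F), EMIT:-] out:-; in:-
Tick 4: [PARSE:P3(v=11,ok=F), VALIDATE:-, TRANSFORM:P2(v=0,ok=F), EMIT:P1(v=0,ok=F)] out:-; in:P3
Tick 5: [PARSE:-, VALIDATE:P3(v=11,ok=T), TRANSFORM:-, EMIT:P2(v=0,ok=F)] out:P1(v=0); in:-
Tick 6: [PARSE:-, VALIDATE:-, TRANSFORM:P3(v=22,ok=T), EMIT:-] out:P2(v=0); in:-
Tick 7: [PARSE:-, VALIDATE:-, TRANSFORM:-, EMIT:P3(v=22,ok=T)] out:-; in:-
Tick 8: [PARSE:P4(v=4,ok=F), VALIDATE:-, TRANSFORM:-, EMIT:-] out:P3(v=22); in:P4
Tick 9: [PARSE:P5(v=19,ok=F), VALIDATE:P4(v=4,ok=F), TRANSFORM:-, EMIT:-] out:-; in:P5
Tick 10: [PARSE:P6(v=14,ok=F), VALIDATE:P5(v=19,ok=F), TRANSFORM:P4(v=0,ok=F), EMIT:-] out:-; in:P6
Tick 11: [PARSE:-, VALIDATE:P6(v=14,ok=T), TRANSFORM:P5(v=0,ok=F), EMIT:P4(v=0,ok=F)] out:-; in:-
At end of tick 11: ['-', 'P6', 'P5', 'P4']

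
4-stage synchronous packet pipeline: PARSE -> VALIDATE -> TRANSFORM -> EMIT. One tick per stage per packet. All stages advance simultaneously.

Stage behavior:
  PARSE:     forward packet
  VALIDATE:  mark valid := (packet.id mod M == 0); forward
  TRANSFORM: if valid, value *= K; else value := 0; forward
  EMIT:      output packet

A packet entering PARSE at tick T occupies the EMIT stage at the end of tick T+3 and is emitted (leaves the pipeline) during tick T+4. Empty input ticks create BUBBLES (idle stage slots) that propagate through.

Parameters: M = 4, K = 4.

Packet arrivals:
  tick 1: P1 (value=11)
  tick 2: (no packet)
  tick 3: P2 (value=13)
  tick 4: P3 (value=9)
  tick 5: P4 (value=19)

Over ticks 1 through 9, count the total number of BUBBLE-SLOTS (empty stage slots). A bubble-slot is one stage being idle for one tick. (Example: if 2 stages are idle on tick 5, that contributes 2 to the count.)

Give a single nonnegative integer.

Answer: 20

Derivation:
Tick 1: [PARSE:P1(v=11,ok=F), VALIDATE:-, TRANSFORM:-, EMIT:-] out:-; bubbles=3
Tick 2: [PARSE:-, VALIDATE:P1(v=11,ok=F), TRANSFORM:-, EMIT:-] out:-; bubbles=3
Tick 3: [PARSE:P2(v=13,ok=F), VALIDATE:-, TRANSFORM:P1(v=0,ok=F), EMIT:-] out:-; bubbles=2
Tick 4: [PARSE:P3(v=9,ok=F), VALIDATE:P2(v=13,ok=F), TRANSFORM:-, EMIT:P1(v=0,ok=F)] out:-; bubbles=1
Tick 5: [PARSE:P4(v=19,ok=F), VALIDATE:P3(v=9,ok=F), TRANSFORM:P2(v=0,ok=F), EMIT:-] out:P1(v=0); bubbles=1
Tick 6: [PARSE:-, VALIDATE:P4(v=19,ok=T), TRANSFORM:P3(v=0,ok=F), EMIT:P2(v=0,ok=F)] out:-; bubbles=1
Tick 7: [PARSE:-, VALIDATE:-, TRANSFORM:P4(v=76,ok=T), EMIT:P3(v=0,ok=F)] out:P2(v=0); bubbles=2
Tick 8: [PARSE:-, VALIDATE:-, TRANSFORM:-, EMIT:P4(v=76,ok=T)] out:P3(v=0); bubbles=3
Tick 9: [PARSE:-, VALIDATE:-, TRANSFORM:-, EMIT:-] out:P4(v=76); bubbles=4
Total bubble-slots: 20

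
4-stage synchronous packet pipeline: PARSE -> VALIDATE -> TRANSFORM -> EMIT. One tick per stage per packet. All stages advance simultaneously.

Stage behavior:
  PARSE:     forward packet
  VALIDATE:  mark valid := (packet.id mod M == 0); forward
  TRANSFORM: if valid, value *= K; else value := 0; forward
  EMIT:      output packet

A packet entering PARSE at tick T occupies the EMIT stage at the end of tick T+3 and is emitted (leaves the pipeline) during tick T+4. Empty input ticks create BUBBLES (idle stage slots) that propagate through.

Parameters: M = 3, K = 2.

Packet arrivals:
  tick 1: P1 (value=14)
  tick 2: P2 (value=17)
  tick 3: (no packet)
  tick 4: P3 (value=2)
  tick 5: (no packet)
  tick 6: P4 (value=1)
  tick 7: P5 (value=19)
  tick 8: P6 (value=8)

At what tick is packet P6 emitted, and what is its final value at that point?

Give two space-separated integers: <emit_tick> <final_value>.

Tick 1: [PARSE:P1(v=14,ok=F), VALIDATE:-, TRANSFORM:-, EMIT:-] out:-; in:P1
Tick 2: [PARSE:P2(v=17,ok=F), VALIDATE:P1(v=14,ok=F), TRANSFORM:-, EMIT:-] out:-; in:P2
Tick 3: [PARSE:-, VALIDATE:P2(v=17,ok=F), TRANSFORM:P1(v=0,ok=F), EMIT:-] out:-; in:-
Tick 4: [PARSE:P3(v=2,ok=F), VALIDATE:-, TRANSFORM:P2(v=0,ok=F), EMIT:P1(v=0,ok=F)] out:-; in:P3
Tick 5: [PARSE:-, VALIDATE:P3(v=2,ok=T), TRANSFORM:-, EMIT:P2(v=0,ok=F)] out:P1(v=0); in:-
Tick 6: [PARSE:P4(v=1,ok=F), VALIDATE:-, TRANSFORM:P3(v=4,ok=T), EMIT:-] out:P2(v=0); in:P4
Tick 7: [PARSE:P5(v=19,ok=F), VALIDATE:P4(v=1,ok=F), TRANSFORM:-, EMIT:P3(v=4,ok=T)] out:-; in:P5
Tick 8: [PARSE:P6(v=8,ok=F), VALIDATE:P5(v=19,ok=F), TRANSFORM:P4(v=0,ok=F), EMIT:-] out:P3(v=4); in:P6
Tick 9: [PARSE:-, VALIDATE:P6(v=8,ok=T), TRANSFORM:P5(v=0,ok=F), EMIT:P4(v=0,ok=F)] out:-; in:-
Tick 10: [PARSE:-, VALIDATE:-, TRANSFORM:P6(v=16,ok=T), EMIT:P5(v=0,ok=F)] out:P4(v=0); in:-
Tick 11: [PARSE:-, VALIDATE:-, TRANSFORM:-, EMIT:P6(v=16,ok=T)] out:P5(v=0); in:-
Tick 12: [PARSE:-, VALIDATE:-, TRANSFORM:-, EMIT:-] out:P6(v=16); in:-
P6: arrives tick 8, valid=True (id=6, id%3=0), emit tick 12, final value 16

Answer: 12 16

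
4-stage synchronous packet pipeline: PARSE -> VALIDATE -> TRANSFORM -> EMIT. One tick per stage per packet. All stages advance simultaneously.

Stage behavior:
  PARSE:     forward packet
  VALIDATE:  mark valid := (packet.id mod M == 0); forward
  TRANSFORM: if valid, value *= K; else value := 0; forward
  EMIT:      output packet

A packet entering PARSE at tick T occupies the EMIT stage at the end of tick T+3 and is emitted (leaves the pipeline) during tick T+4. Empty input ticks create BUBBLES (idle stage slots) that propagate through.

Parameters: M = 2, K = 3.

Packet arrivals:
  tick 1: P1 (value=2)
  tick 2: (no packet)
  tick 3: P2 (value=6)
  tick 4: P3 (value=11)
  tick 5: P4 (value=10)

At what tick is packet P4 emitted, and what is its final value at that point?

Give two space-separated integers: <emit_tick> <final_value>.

Answer: 9 30

Derivation:
Tick 1: [PARSE:P1(v=2,ok=F), VALIDATE:-, TRANSFORM:-, EMIT:-] out:-; in:P1
Tick 2: [PARSE:-, VALIDATE:P1(v=2,ok=F), TRANSFORM:-, EMIT:-] out:-; in:-
Tick 3: [PARSE:P2(v=6,ok=F), VALIDATE:-, TRANSFORM:P1(v=0,ok=F), EMIT:-] out:-; in:P2
Tick 4: [PARSE:P3(v=11,ok=F), VALIDATE:P2(v=6,ok=T), TRANSFORM:-, EMIT:P1(v=0,ok=F)] out:-; in:P3
Tick 5: [PARSE:P4(v=10,ok=F), VALIDATE:P3(v=11,ok=F), TRANSFORM:P2(v=18,ok=T), EMIT:-] out:P1(v=0); in:P4
Tick 6: [PARSE:-, VALIDATE:P4(v=10,ok=T), TRANSFORM:P3(v=0,ok=F), EMIT:P2(v=18,ok=T)] out:-; in:-
Tick 7: [PARSE:-, VALIDATE:-, TRANSFORM:P4(v=30,ok=T), EMIT:P3(v=0,ok=F)] out:P2(v=18); in:-
Tick 8: [PARSE:-, VALIDATE:-, TRANSFORM:-, EMIT:P4(v=30,ok=T)] out:P3(v=0); in:-
Tick 9: [PARSE:-, VALIDATE:-, TRANSFORM:-, EMIT:-] out:P4(v=30); in:-
P4: arrives tick 5, valid=True (id=4, id%2=0), emit tick 9, final value 30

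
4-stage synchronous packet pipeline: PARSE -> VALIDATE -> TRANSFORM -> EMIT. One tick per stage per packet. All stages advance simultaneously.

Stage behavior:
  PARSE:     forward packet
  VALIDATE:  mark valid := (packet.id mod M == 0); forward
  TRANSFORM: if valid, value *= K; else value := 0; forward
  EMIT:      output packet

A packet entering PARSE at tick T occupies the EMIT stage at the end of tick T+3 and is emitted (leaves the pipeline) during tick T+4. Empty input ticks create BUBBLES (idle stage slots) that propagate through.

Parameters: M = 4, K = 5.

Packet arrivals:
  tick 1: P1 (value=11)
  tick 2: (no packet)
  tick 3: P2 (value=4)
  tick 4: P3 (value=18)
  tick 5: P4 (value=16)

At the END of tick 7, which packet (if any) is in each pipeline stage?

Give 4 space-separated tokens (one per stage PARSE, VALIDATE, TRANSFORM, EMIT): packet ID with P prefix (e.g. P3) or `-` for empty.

Tick 1: [PARSE:P1(v=11,ok=F), VALIDATE:-, TRANSFORM:-, EMIT:-] out:-; in:P1
Tick 2: [PARSE:-, VALIDATE:P1(v=11,ok=F), TRANSFORM:-, EMIT:-] out:-; in:-
Tick 3: [PARSE:P2(v=4,ok=F), VALIDATE:-, TRANSFORM:P1(v=0,ok=F), EMIT:-] out:-; in:P2
Tick 4: [PARSE:P3(v=18,ok=F), VALIDATE:P2(v=4,ok=F), TRANSFORM:-, EMIT:P1(v=0,ok=F)] out:-; in:P3
Tick 5: [PARSE:P4(v=16,ok=F), VALIDATE:P3(v=18,ok=F), TRANSFORM:P2(v=0,ok=F), EMIT:-] out:P1(v=0); in:P4
Tick 6: [PARSE:-, VALIDATE:P4(v=16,ok=T), TRANSFORM:P3(v=0,ok=F), EMIT:P2(v=0,ok=F)] out:-; in:-
Tick 7: [PARSE:-, VALIDATE:-, TRANSFORM:P4(v=80,ok=T), EMIT:P3(v=0,ok=F)] out:P2(v=0); in:-
At end of tick 7: ['-', '-', 'P4', 'P3']

Answer: - - P4 P3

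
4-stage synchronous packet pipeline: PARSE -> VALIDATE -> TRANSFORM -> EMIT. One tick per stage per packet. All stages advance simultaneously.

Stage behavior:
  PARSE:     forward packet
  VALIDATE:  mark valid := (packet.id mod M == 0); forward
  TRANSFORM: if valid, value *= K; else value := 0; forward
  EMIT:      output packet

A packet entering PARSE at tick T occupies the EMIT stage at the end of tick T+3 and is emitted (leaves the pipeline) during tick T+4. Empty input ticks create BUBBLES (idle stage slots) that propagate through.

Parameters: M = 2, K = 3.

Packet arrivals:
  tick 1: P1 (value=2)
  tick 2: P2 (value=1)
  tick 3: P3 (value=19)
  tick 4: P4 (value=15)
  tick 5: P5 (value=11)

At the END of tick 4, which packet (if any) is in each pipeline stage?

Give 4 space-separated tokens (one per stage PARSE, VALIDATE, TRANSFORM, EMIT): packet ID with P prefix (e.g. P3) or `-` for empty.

Answer: P4 P3 P2 P1

Derivation:
Tick 1: [PARSE:P1(v=2,ok=F), VALIDATE:-, TRANSFORM:-, EMIT:-] out:-; in:P1
Tick 2: [PARSE:P2(v=1,ok=F), VALIDATE:P1(v=2,ok=F), TRANSFORM:-, EMIT:-] out:-; in:P2
Tick 3: [PARSE:P3(v=19,ok=F), VALIDATE:P2(v=1,ok=T), TRANSFORM:P1(v=0,ok=F), EMIT:-] out:-; in:P3
Tick 4: [PARSE:P4(v=15,ok=F), VALIDATE:P3(v=19,ok=F), TRANSFORM:P2(v=3,ok=T), EMIT:P1(v=0,ok=F)] out:-; in:P4
At end of tick 4: ['P4', 'P3', 'P2', 'P1']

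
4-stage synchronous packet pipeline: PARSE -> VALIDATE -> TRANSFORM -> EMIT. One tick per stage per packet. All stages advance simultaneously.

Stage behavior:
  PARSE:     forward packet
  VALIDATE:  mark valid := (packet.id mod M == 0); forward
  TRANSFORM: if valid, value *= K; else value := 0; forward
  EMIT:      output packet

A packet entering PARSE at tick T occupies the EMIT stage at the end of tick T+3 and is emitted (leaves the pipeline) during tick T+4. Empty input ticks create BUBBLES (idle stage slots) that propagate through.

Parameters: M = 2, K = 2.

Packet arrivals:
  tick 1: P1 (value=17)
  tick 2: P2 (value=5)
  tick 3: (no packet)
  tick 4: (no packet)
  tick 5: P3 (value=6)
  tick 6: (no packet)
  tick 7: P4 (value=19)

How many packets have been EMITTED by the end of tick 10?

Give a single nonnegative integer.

Answer: 3

Derivation:
Tick 1: [PARSE:P1(v=17,ok=F), VALIDATE:-, TRANSFORM:-, EMIT:-] out:-; in:P1
Tick 2: [PARSE:P2(v=5,ok=F), VALIDATE:P1(v=17,ok=F), TRANSFORM:-, EMIT:-] out:-; in:P2
Tick 3: [PARSE:-, VALIDATE:P2(v=5,ok=T), TRANSFORM:P1(v=0,ok=F), EMIT:-] out:-; in:-
Tick 4: [PARSE:-, VALIDATE:-, TRANSFORM:P2(v=10,ok=T), EMIT:P1(v=0,ok=F)] out:-; in:-
Tick 5: [PARSE:P3(v=6,ok=F), VALIDATE:-, TRANSFORM:-, EMIT:P2(v=10,ok=T)] out:P1(v=0); in:P3
Tick 6: [PARSE:-, VALIDATE:P3(v=6,ok=F), TRANSFORM:-, EMIT:-] out:P2(v=10); in:-
Tick 7: [PARSE:P4(v=19,ok=F), VALIDATE:-, TRANSFORM:P3(v=0,ok=F), EMIT:-] out:-; in:P4
Tick 8: [PARSE:-, VALIDATE:P4(v=19,ok=T), TRANSFORM:-, EMIT:P3(v=0,ok=F)] out:-; in:-
Tick 9: [PARSE:-, VALIDATE:-, TRANSFORM:P4(v=38,ok=T), EMIT:-] out:P3(v=0); in:-
Tick 10: [PARSE:-, VALIDATE:-, TRANSFORM:-, EMIT:P4(v=38,ok=T)] out:-; in:-
Emitted by tick 10: ['P1', 'P2', 'P3']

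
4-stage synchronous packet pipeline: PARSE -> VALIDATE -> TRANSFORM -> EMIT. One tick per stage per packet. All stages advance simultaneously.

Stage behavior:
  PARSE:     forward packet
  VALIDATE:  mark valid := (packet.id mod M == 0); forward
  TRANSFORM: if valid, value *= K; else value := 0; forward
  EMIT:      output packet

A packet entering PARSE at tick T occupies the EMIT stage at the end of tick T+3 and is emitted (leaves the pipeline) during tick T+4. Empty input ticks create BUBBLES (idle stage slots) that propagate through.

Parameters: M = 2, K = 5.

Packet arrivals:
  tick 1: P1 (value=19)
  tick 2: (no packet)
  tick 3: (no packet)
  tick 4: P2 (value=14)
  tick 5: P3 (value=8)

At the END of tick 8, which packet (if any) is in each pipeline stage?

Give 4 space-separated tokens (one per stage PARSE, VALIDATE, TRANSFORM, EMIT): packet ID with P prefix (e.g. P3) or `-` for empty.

Tick 1: [PARSE:P1(v=19,ok=F), VALIDATE:-, TRANSFORM:-, EMIT:-] out:-; in:P1
Tick 2: [PARSE:-, VALIDATE:P1(v=19,ok=F), TRANSFORM:-, EMIT:-] out:-; in:-
Tick 3: [PARSE:-, VALIDATE:-, TRANSFORM:P1(v=0,ok=F), EMIT:-] out:-; in:-
Tick 4: [PARSE:P2(v=14,ok=F), VALIDATE:-, TRANSFORM:-, EMIT:P1(v=0,ok=F)] out:-; in:P2
Tick 5: [PARSE:P3(v=8,ok=F), VALIDATE:P2(v=14,ok=T), TRANSFORM:-, EMIT:-] out:P1(v=0); in:P3
Tick 6: [PARSE:-, VALIDATE:P3(v=8,ok=F), TRANSFORM:P2(v=70,ok=T), EMIT:-] out:-; in:-
Tick 7: [PARSE:-, VALIDATE:-, TRANSFORM:P3(v=0,ok=F), EMIT:P2(v=70,ok=T)] out:-; in:-
Tick 8: [PARSE:-, VALIDATE:-, TRANSFORM:-, EMIT:P3(v=0,ok=F)] out:P2(v=70); in:-
At end of tick 8: ['-', '-', '-', 'P3']

Answer: - - - P3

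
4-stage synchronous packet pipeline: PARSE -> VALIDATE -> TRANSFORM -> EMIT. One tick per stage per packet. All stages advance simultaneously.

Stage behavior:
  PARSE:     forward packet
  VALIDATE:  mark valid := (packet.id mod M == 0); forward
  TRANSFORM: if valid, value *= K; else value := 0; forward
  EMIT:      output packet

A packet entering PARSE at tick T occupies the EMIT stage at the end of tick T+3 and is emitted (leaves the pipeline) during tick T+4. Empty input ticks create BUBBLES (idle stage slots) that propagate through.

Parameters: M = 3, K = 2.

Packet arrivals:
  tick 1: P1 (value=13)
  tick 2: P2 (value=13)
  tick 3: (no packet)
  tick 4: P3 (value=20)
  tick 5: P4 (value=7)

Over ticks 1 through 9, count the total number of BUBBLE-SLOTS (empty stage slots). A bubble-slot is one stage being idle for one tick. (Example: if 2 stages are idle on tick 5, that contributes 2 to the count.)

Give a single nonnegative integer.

Tick 1: [PARSE:P1(v=13,ok=F), VALIDATE:-, TRANSFORM:-, EMIT:-] out:-; bubbles=3
Tick 2: [PARSE:P2(v=13,ok=F), VALIDATE:P1(v=13,ok=F), TRANSFORM:-, EMIT:-] out:-; bubbles=2
Tick 3: [PARSE:-, VALIDATE:P2(v=13,ok=F), TRANSFORM:P1(v=0,ok=F), EMIT:-] out:-; bubbles=2
Tick 4: [PARSE:P3(v=20,ok=F), VALIDATE:-, TRANSFORM:P2(v=0,ok=F), EMIT:P1(v=0,ok=F)] out:-; bubbles=1
Tick 5: [PARSE:P4(v=7,ok=F), VALIDATE:P3(v=20,ok=T), TRANSFORM:-, EMIT:P2(v=0,ok=F)] out:P1(v=0); bubbles=1
Tick 6: [PARSE:-, VALIDATE:P4(v=7,ok=F), TRANSFORM:P3(v=40,ok=T), EMIT:-] out:P2(v=0); bubbles=2
Tick 7: [PARSE:-, VALIDATE:-, TRANSFORM:P4(v=0,ok=F), EMIT:P3(v=40,ok=T)] out:-; bubbles=2
Tick 8: [PARSE:-, VALIDATE:-, TRANSFORM:-, EMIT:P4(v=0,ok=F)] out:P3(v=40); bubbles=3
Tick 9: [PARSE:-, VALIDATE:-, TRANSFORM:-, EMIT:-] out:P4(v=0); bubbles=4
Total bubble-slots: 20

Answer: 20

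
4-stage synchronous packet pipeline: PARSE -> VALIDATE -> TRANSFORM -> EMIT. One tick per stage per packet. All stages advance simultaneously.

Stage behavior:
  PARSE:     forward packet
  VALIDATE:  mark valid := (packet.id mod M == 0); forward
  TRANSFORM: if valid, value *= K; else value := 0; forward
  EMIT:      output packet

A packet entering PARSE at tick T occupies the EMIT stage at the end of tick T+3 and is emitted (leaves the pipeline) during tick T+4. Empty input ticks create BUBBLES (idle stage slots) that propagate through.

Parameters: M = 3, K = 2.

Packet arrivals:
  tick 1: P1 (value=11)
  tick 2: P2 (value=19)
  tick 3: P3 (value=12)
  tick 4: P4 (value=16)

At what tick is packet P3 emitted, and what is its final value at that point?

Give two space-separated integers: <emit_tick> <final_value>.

Tick 1: [PARSE:P1(v=11,ok=F), VALIDATE:-, TRANSFORM:-, EMIT:-] out:-; in:P1
Tick 2: [PARSE:P2(v=19,ok=F), VALIDATE:P1(v=11,ok=F), TRANSFORM:-, EMIT:-] out:-; in:P2
Tick 3: [PARSE:P3(v=12,ok=F), VALIDATE:P2(v=19,ok=F), TRANSFORM:P1(v=0,ok=F), EMIT:-] out:-; in:P3
Tick 4: [PARSE:P4(v=16,ok=F), VALIDATE:P3(v=12,ok=T), TRANSFORM:P2(v=0,ok=F), EMIT:P1(v=0,ok=F)] out:-; in:P4
Tick 5: [PARSE:-, VALIDATE:P4(v=16,ok=F), TRANSFORM:P3(v=24,ok=T), EMIT:P2(v=0,ok=F)] out:P1(v=0); in:-
Tick 6: [PARSE:-, VALIDATE:-, TRANSFORM:P4(v=0,ok=F), EMIT:P3(v=24,ok=T)] out:P2(v=0); in:-
Tick 7: [PARSE:-, VALIDATE:-, TRANSFORM:-, EMIT:P4(v=0,ok=F)] out:P3(v=24); in:-
Tick 8: [PARSE:-, VALIDATE:-, TRANSFORM:-, EMIT:-] out:P4(v=0); in:-
P3: arrives tick 3, valid=True (id=3, id%3=0), emit tick 7, final value 24

Answer: 7 24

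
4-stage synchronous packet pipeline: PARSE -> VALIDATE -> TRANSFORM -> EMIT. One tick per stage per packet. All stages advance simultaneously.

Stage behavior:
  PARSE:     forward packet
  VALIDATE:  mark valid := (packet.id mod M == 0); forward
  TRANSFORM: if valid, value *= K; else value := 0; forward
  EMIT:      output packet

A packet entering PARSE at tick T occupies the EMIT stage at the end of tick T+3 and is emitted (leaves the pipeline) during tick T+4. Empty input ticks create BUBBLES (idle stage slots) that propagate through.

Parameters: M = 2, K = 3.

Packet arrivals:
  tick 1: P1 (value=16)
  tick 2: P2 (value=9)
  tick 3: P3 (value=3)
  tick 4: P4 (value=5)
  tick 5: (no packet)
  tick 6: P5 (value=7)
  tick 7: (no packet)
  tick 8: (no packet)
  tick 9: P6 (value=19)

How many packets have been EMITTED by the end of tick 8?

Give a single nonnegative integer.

Tick 1: [PARSE:P1(v=16,ok=F), VALIDATE:-, TRANSFORM:-, EMIT:-] out:-; in:P1
Tick 2: [PARSE:P2(v=9,ok=F), VALIDATE:P1(v=16,ok=F), TRANSFORM:-, EMIT:-] out:-; in:P2
Tick 3: [PARSE:P3(v=3,ok=F), VALIDATE:P2(v=9,ok=T), TRANSFORM:P1(v=0,ok=F), EMIT:-] out:-; in:P3
Tick 4: [PARSE:P4(v=5,ok=F), VALIDATE:P3(v=3,ok=F), TRANSFORM:P2(v=27,ok=T), EMIT:P1(v=0,ok=F)] out:-; in:P4
Tick 5: [PARSE:-, VALIDATE:P4(v=5,ok=T), TRANSFORM:P3(v=0,ok=F), EMIT:P2(v=27,ok=T)] out:P1(v=0); in:-
Tick 6: [PARSE:P5(v=7,ok=F), VALIDATE:-, TRANSFORM:P4(v=15,ok=T), EMIT:P3(v=0,ok=F)] out:P2(v=27); in:P5
Tick 7: [PARSE:-, VALIDATE:P5(v=7,ok=F), TRANSFORM:-, EMIT:P4(v=15,ok=T)] out:P3(v=0); in:-
Tick 8: [PARSE:-, VALIDATE:-, TRANSFORM:P5(v=0,ok=F), EMIT:-] out:P4(v=15); in:-
Emitted by tick 8: ['P1', 'P2', 'P3', 'P4']

Answer: 4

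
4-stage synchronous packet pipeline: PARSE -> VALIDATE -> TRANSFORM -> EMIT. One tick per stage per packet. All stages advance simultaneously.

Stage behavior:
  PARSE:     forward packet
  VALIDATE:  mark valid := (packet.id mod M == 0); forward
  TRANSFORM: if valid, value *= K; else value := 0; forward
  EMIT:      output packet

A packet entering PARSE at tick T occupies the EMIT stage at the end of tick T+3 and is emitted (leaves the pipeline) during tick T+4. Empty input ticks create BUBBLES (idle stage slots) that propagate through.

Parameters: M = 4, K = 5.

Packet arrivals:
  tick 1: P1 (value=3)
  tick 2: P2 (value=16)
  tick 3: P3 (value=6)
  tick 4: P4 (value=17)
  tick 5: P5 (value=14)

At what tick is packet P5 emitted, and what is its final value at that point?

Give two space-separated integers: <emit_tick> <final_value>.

Answer: 9 0

Derivation:
Tick 1: [PARSE:P1(v=3,ok=F), VALIDATE:-, TRANSFORM:-, EMIT:-] out:-; in:P1
Tick 2: [PARSE:P2(v=16,ok=F), VALIDATE:P1(v=3,ok=F), TRANSFORM:-, EMIT:-] out:-; in:P2
Tick 3: [PARSE:P3(v=6,ok=F), VALIDATE:P2(v=16,ok=F), TRANSFORM:P1(v=0,ok=F), EMIT:-] out:-; in:P3
Tick 4: [PARSE:P4(v=17,ok=F), VALIDATE:P3(v=6,ok=F), TRANSFORM:P2(v=0,ok=F), EMIT:P1(v=0,ok=F)] out:-; in:P4
Tick 5: [PARSE:P5(v=14,ok=F), VALIDATE:P4(v=17,ok=T), TRANSFORM:P3(v=0,ok=F), EMIT:P2(v=0,ok=F)] out:P1(v=0); in:P5
Tick 6: [PARSE:-, VALIDATE:P5(v=14,ok=F), TRANSFORM:P4(v=85,ok=T), EMIT:P3(v=0,ok=F)] out:P2(v=0); in:-
Tick 7: [PARSE:-, VALIDATE:-, TRANSFORM:P5(v=0,ok=F), EMIT:P4(v=85,ok=T)] out:P3(v=0); in:-
Tick 8: [PARSE:-, VALIDATE:-, TRANSFORM:-, EMIT:P5(v=0,ok=F)] out:P4(v=85); in:-
Tick 9: [PARSE:-, VALIDATE:-, TRANSFORM:-, EMIT:-] out:P5(v=0); in:-
P5: arrives tick 5, valid=False (id=5, id%4=1), emit tick 9, final value 0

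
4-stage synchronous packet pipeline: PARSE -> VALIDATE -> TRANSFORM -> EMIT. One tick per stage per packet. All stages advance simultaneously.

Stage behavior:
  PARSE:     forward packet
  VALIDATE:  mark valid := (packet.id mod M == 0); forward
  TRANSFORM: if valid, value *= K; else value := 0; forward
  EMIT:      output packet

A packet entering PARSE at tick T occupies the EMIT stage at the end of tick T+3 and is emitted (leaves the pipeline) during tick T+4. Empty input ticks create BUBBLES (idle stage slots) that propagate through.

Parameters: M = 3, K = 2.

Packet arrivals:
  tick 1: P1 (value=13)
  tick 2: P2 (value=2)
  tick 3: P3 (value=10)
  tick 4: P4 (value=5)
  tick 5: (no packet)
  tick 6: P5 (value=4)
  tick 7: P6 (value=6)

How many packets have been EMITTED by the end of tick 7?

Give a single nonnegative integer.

Answer: 3

Derivation:
Tick 1: [PARSE:P1(v=13,ok=F), VALIDATE:-, TRANSFORM:-, EMIT:-] out:-; in:P1
Tick 2: [PARSE:P2(v=2,ok=F), VALIDATE:P1(v=13,ok=F), TRANSFORM:-, EMIT:-] out:-; in:P2
Tick 3: [PARSE:P3(v=10,ok=F), VALIDATE:P2(v=2,ok=F), TRANSFORM:P1(v=0,ok=F), EMIT:-] out:-; in:P3
Tick 4: [PARSE:P4(v=5,ok=F), VALIDATE:P3(v=10,ok=T), TRANSFORM:P2(v=0,ok=F), EMIT:P1(v=0,ok=F)] out:-; in:P4
Tick 5: [PARSE:-, VALIDATE:P4(v=5,ok=F), TRANSFORM:P3(v=20,ok=T), EMIT:P2(v=0,ok=F)] out:P1(v=0); in:-
Tick 6: [PARSE:P5(v=4,ok=F), VALIDATE:-, TRANSFORM:P4(v=0,ok=F), EMIT:P3(v=20,ok=T)] out:P2(v=0); in:P5
Tick 7: [PARSE:P6(v=6,ok=F), VALIDATE:P5(v=4,ok=F), TRANSFORM:-, EMIT:P4(v=0,ok=F)] out:P3(v=20); in:P6
Emitted by tick 7: ['P1', 'P2', 'P3']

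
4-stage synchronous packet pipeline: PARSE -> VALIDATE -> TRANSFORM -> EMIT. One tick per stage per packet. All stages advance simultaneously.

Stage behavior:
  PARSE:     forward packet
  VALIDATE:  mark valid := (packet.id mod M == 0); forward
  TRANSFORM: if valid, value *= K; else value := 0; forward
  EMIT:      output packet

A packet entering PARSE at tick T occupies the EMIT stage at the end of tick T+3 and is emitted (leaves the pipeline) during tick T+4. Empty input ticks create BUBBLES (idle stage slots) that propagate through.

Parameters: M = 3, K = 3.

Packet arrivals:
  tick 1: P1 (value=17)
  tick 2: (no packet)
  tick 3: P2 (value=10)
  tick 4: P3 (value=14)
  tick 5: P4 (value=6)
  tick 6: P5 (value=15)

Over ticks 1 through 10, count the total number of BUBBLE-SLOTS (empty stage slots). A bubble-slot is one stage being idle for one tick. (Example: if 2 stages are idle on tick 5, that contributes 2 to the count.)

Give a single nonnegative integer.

Answer: 20

Derivation:
Tick 1: [PARSE:P1(v=17,ok=F), VALIDATE:-, TRANSFORM:-, EMIT:-] out:-; bubbles=3
Tick 2: [PARSE:-, VALIDATE:P1(v=17,ok=F), TRANSFORM:-, EMIT:-] out:-; bubbles=3
Tick 3: [PARSE:P2(v=10,ok=F), VALIDATE:-, TRANSFORM:P1(v=0,ok=F), EMIT:-] out:-; bubbles=2
Tick 4: [PARSE:P3(v=14,ok=F), VALIDATE:P2(v=10,ok=F), TRANSFORM:-, EMIT:P1(v=0,ok=F)] out:-; bubbles=1
Tick 5: [PARSE:P4(v=6,ok=F), VALIDATE:P3(v=14,ok=T), TRANSFORM:P2(v=0,ok=F), EMIT:-] out:P1(v=0); bubbles=1
Tick 6: [PARSE:P5(v=15,ok=F), VALIDATE:P4(v=6,ok=F), TRANSFORM:P3(v=42,ok=T), EMIT:P2(v=0,ok=F)] out:-; bubbles=0
Tick 7: [PARSE:-, VALIDATE:P5(v=15,ok=F), TRANSFORM:P4(v=0,ok=F), EMIT:P3(v=42,ok=T)] out:P2(v=0); bubbles=1
Tick 8: [PARSE:-, VALIDATE:-, TRANSFORM:P5(v=0,ok=F), EMIT:P4(v=0,ok=F)] out:P3(v=42); bubbles=2
Tick 9: [PARSE:-, VALIDATE:-, TRANSFORM:-, EMIT:P5(v=0,ok=F)] out:P4(v=0); bubbles=3
Tick 10: [PARSE:-, VALIDATE:-, TRANSFORM:-, EMIT:-] out:P5(v=0); bubbles=4
Total bubble-slots: 20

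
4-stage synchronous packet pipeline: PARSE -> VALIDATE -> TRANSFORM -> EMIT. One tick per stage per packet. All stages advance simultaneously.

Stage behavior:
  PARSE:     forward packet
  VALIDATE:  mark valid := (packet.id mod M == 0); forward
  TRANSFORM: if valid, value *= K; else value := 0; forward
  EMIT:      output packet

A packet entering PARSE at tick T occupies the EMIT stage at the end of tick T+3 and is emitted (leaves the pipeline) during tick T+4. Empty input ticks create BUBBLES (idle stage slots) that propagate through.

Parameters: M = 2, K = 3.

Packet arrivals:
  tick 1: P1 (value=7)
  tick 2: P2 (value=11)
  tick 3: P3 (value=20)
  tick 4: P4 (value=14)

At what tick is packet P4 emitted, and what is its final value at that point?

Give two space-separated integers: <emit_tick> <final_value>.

Tick 1: [PARSE:P1(v=7,ok=F), VALIDATE:-, TRANSFORM:-, EMIT:-] out:-; in:P1
Tick 2: [PARSE:P2(v=11,ok=F), VALIDATE:P1(v=7,ok=F), TRANSFORM:-, EMIT:-] out:-; in:P2
Tick 3: [PARSE:P3(v=20,ok=F), VALIDATE:P2(v=11,ok=T), TRANSFORM:P1(v=0,ok=F), EMIT:-] out:-; in:P3
Tick 4: [PARSE:P4(v=14,ok=F), VALIDATE:P3(v=20,ok=F), TRANSFORM:P2(v=33,ok=T), EMIT:P1(v=0,ok=F)] out:-; in:P4
Tick 5: [PARSE:-, VALIDATE:P4(v=14,ok=T), TRANSFORM:P3(v=0,ok=F), EMIT:P2(v=33,ok=T)] out:P1(v=0); in:-
Tick 6: [PARSE:-, VALIDATE:-, TRANSFORM:P4(v=42,ok=T), EMIT:P3(v=0,ok=F)] out:P2(v=33); in:-
Tick 7: [PARSE:-, VALIDATE:-, TRANSFORM:-, EMIT:P4(v=42,ok=T)] out:P3(v=0); in:-
Tick 8: [PARSE:-, VALIDATE:-, TRANSFORM:-, EMIT:-] out:P4(v=42); in:-
P4: arrives tick 4, valid=True (id=4, id%2=0), emit tick 8, final value 42

Answer: 8 42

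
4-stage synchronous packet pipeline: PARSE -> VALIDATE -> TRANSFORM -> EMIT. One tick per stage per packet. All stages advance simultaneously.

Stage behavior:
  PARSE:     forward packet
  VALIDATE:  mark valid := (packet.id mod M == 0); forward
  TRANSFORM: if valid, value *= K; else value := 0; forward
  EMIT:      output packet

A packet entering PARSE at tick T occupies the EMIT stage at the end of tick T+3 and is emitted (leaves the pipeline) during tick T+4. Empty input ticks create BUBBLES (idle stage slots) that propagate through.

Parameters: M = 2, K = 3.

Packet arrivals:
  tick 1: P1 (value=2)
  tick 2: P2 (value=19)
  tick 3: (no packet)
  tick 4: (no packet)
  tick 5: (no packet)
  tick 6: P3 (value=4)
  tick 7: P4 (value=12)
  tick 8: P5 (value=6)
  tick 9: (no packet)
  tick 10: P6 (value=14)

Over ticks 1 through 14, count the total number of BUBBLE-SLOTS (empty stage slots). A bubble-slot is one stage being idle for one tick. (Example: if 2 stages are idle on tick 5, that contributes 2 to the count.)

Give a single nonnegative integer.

Tick 1: [PARSE:P1(v=2,ok=F), VALIDATE:-, TRANSFORM:-, EMIT:-] out:-; bubbles=3
Tick 2: [PARSE:P2(v=19,ok=F), VALIDATE:P1(v=2,ok=F), TRANSFORM:-, EMIT:-] out:-; bubbles=2
Tick 3: [PARSE:-, VALIDATE:P2(v=19,ok=T), TRANSFORM:P1(v=0,ok=F), EMIT:-] out:-; bubbles=2
Tick 4: [PARSE:-, VALIDATE:-, TRANSFORM:P2(v=57,ok=T), EMIT:P1(v=0,ok=F)] out:-; bubbles=2
Tick 5: [PARSE:-, VALIDATE:-, TRANSFORM:-, EMIT:P2(v=57,ok=T)] out:P1(v=0); bubbles=3
Tick 6: [PARSE:P3(v=4,ok=F), VALIDATE:-, TRANSFORM:-, EMIT:-] out:P2(v=57); bubbles=3
Tick 7: [PARSE:P4(v=12,ok=F), VALIDATE:P3(v=4,ok=F), TRANSFORM:-, EMIT:-] out:-; bubbles=2
Tick 8: [PARSE:P5(v=6,ok=F), VALIDATE:P4(v=12,ok=T), TRANSFORM:P3(v=0,ok=F), EMIT:-] out:-; bubbles=1
Tick 9: [PARSE:-, VALIDATE:P5(v=6,ok=F), TRANSFORM:P4(v=36,ok=T), EMIT:P3(v=0,ok=F)] out:-; bubbles=1
Tick 10: [PARSE:P6(v=14,ok=F), VALIDATE:-, TRANSFORM:P5(v=0,ok=F), EMIT:P4(v=36,ok=T)] out:P3(v=0); bubbles=1
Tick 11: [PARSE:-, VALIDATE:P6(v=14,ok=T), TRANSFORM:-, EMIT:P5(v=0,ok=F)] out:P4(v=36); bubbles=2
Tick 12: [PARSE:-, VALIDATE:-, TRANSFORM:P6(v=42,ok=T), EMIT:-] out:P5(v=0); bubbles=3
Tick 13: [PARSE:-, VALIDATE:-, TRANSFORM:-, EMIT:P6(v=42,ok=T)] out:-; bubbles=3
Tick 14: [PARSE:-, VALIDATE:-, TRANSFORM:-, EMIT:-] out:P6(v=42); bubbles=4
Total bubble-slots: 32

Answer: 32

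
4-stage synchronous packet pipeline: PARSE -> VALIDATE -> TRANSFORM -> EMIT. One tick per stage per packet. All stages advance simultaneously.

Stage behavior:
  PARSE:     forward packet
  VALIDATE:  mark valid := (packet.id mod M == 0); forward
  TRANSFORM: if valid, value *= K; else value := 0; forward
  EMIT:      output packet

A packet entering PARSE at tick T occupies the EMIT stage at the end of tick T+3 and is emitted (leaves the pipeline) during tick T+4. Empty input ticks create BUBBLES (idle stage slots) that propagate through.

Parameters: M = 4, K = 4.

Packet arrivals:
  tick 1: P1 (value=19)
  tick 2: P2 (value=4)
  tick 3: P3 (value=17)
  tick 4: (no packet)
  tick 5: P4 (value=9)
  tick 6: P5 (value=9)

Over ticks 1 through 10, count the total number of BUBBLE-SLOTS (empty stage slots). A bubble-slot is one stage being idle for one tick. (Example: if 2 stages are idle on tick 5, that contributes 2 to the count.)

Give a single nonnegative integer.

Answer: 20

Derivation:
Tick 1: [PARSE:P1(v=19,ok=F), VALIDATE:-, TRANSFORM:-, EMIT:-] out:-; bubbles=3
Tick 2: [PARSE:P2(v=4,ok=F), VALIDATE:P1(v=19,ok=F), TRANSFORM:-, EMIT:-] out:-; bubbles=2
Tick 3: [PARSE:P3(v=17,ok=F), VALIDATE:P2(v=4,ok=F), TRANSFORM:P1(v=0,ok=F), EMIT:-] out:-; bubbles=1
Tick 4: [PARSE:-, VALIDATE:P3(v=17,ok=F), TRANSFORM:P2(v=0,ok=F), EMIT:P1(v=0,ok=F)] out:-; bubbles=1
Tick 5: [PARSE:P4(v=9,ok=F), VALIDATE:-, TRANSFORM:P3(v=0,ok=F), EMIT:P2(v=0,ok=F)] out:P1(v=0); bubbles=1
Tick 6: [PARSE:P5(v=9,ok=F), VALIDATE:P4(v=9,ok=T), TRANSFORM:-, EMIT:P3(v=0,ok=F)] out:P2(v=0); bubbles=1
Tick 7: [PARSE:-, VALIDATE:P5(v=9,ok=F), TRANSFORM:P4(v=36,ok=T), EMIT:-] out:P3(v=0); bubbles=2
Tick 8: [PARSE:-, VALIDATE:-, TRANSFORM:P5(v=0,ok=F), EMIT:P4(v=36,ok=T)] out:-; bubbles=2
Tick 9: [PARSE:-, VALIDATE:-, TRANSFORM:-, EMIT:P5(v=0,ok=F)] out:P4(v=36); bubbles=3
Tick 10: [PARSE:-, VALIDATE:-, TRANSFORM:-, EMIT:-] out:P5(v=0); bubbles=4
Total bubble-slots: 20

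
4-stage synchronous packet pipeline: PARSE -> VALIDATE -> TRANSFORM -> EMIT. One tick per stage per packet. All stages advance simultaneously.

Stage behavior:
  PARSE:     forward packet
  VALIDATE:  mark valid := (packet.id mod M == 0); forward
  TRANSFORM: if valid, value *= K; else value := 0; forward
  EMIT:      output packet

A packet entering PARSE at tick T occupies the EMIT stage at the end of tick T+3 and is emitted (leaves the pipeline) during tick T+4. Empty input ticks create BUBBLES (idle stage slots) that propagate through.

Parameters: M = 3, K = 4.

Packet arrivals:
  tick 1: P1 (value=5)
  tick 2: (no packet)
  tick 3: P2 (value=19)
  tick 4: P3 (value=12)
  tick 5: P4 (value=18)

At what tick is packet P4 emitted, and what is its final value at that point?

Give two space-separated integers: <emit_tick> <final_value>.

Tick 1: [PARSE:P1(v=5,ok=F), VALIDATE:-, TRANSFORM:-, EMIT:-] out:-; in:P1
Tick 2: [PARSE:-, VALIDATE:P1(v=5,ok=F), TRANSFORM:-, EMIT:-] out:-; in:-
Tick 3: [PARSE:P2(v=19,ok=F), VALIDATE:-, TRANSFORM:P1(v=0,ok=F), EMIT:-] out:-; in:P2
Tick 4: [PARSE:P3(v=12,ok=F), VALIDATE:P2(v=19,ok=F), TRANSFORM:-, EMIT:P1(v=0,ok=F)] out:-; in:P3
Tick 5: [PARSE:P4(v=18,ok=F), VALIDATE:P3(v=12,ok=T), TRANSFORM:P2(v=0,ok=F), EMIT:-] out:P1(v=0); in:P4
Tick 6: [PARSE:-, VALIDATE:P4(v=18,ok=F), TRANSFORM:P3(v=48,ok=T), EMIT:P2(v=0,ok=F)] out:-; in:-
Tick 7: [PARSE:-, VALIDATE:-, TRANSFORM:P4(v=0,ok=F), EMIT:P3(v=48,ok=T)] out:P2(v=0); in:-
Tick 8: [PARSE:-, VALIDATE:-, TRANSFORM:-, EMIT:P4(v=0,ok=F)] out:P3(v=48); in:-
Tick 9: [PARSE:-, VALIDATE:-, TRANSFORM:-, EMIT:-] out:P4(v=0); in:-
P4: arrives tick 5, valid=False (id=4, id%3=1), emit tick 9, final value 0

Answer: 9 0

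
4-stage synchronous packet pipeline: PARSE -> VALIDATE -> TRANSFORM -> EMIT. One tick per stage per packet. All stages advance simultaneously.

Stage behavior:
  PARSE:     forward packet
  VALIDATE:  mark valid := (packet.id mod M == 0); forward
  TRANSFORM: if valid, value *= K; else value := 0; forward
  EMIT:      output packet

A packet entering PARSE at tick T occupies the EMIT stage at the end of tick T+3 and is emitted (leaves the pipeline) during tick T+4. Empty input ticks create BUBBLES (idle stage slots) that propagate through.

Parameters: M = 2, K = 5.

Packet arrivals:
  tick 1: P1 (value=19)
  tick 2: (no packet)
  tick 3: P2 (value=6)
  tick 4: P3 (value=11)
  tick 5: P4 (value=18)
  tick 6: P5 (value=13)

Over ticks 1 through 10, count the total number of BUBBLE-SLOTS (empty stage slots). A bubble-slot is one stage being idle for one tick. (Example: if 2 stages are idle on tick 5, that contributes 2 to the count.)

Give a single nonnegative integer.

Answer: 20

Derivation:
Tick 1: [PARSE:P1(v=19,ok=F), VALIDATE:-, TRANSFORM:-, EMIT:-] out:-; bubbles=3
Tick 2: [PARSE:-, VALIDATE:P1(v=19,ok=F), TRANSFORM:-, EMIT:-] out:-; bubbles=3
Tick 3: [PARSE:P2(v=6,ok=F), VALIDATE:-, TRANSFORM:P1(v=0,ok=F), EMIT:-] out:-; bubbles=2
Tick 4: [PARSE:P3(v=11,ok=F), VALIDATE:P2(v=6,ok=T), TRANSFORM:-, EMIT:P1(v=0,ok=F)] out:-; bubbles=1
Tick 5: [PARSE:P4(v=18,ok=F), VALIDATE:P3(v=11,ok=F), TRANSFORM:P2(v=30,ok=T), EMIT:-] out:P1(v=0); bubbles=1
Tick 6: [PARSE:P5(v=13,ok=F), VALIDATE:P4(v=18,ok=T), TRANSFORM:P3(v=0,ok=F), EMIT:P2(v=30,ok=T)] out:-; bubbles=0
Tick 7: [PARSE:-, VALIDATE:P5(v=13,ok=F), TRANSFORM:P4(v=90,ok=T), EMIT:P3(v=0,ok=F)] out:P2(v=30); bubbles=1
Tick 8: [PARSE:-, VALIDATE:-, TRANSFORM:P5(v=0,ok=F), EMIT:P4(v=90,ok=T)] out:P3(v=0); bubbles=2
Tick 9: [PARSE:-, VALIDATE:-, TRANSFORM:-, EMIT:P5(v=0,ok=F)] out:P4(v=90); bubbles=3
Tick 10: [PARSE:-, VALIDATE:-, TRANSFORM:-, EMIT:-] out:P5(v=0); bubbles=4
Total bubble-slots: 20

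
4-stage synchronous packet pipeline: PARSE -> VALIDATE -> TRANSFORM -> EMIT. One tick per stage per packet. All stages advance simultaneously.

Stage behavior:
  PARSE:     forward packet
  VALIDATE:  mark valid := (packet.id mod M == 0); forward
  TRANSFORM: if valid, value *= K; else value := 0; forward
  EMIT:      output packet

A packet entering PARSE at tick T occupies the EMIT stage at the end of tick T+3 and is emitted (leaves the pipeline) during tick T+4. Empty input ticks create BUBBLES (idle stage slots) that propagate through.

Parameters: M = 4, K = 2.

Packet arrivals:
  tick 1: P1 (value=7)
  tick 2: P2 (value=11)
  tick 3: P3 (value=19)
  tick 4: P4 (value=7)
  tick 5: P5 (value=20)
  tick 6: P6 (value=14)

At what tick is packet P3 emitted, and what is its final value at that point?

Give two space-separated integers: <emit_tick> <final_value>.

Tick 1: [PARSE:P1(v=7,ok=F), VALIDATE:-, TRANSFORM:-, EMIT:-] out:-; in:P1
Tick 2: [PARSE:P2(v=11,ok=F), VALIDATE:P1(v=7,ok=F), TRANSFORM:-, EMIT:-] out:-; in:P2
Tick 3: [PARSE:P3(v=19,ok=F), VALIDATE:P2(v=11,ok=F), TRANSFORM:P1(v=0,ok=F), EMIT:-] out:-; in:P3
Tick 4: [PARSE:P4(v=7,ok=F), VALIDATE:P3(v=19,ok=F), TRANSFORM:P2(v=0,ok=F), EMIT:P1(v=0,ok=F)] out:-; in:P4
Tick 5: [PARSE:P5(v=20,ok=F), VALIDATE:P4(v=7,ok=T), TRANSFORM:P3(v=0,ok=F), EMIT:P2(v=0,ok=F)] out:P1(v=0); in:P5
Tick 6: [PARSE:P6(v=14,ok=F), VALIDATE:P5(v=20,ok=F), TRANSFORM:P4(v=14,ok=T), EMIT:P3(v=0,ok=F)] out:P2(v=0); in:P6
Tick 7: [PARSE:-, VALIDATE:P6(v=14,ok=F), TRANSFORM:P5(v=0,ok=F), EMIT:P4(v=14,ok=T)] out:P3(v=0); in:-
Tick 8: [PARSE:-, VALIDATE:-, TRANSFORM:P6(v=0,ok=F), EMIT:P5(v=0,ok=F)] out:P4(v=14); in:-
Tick 9: [PARSE:-, VALIDATE:-, TRANSFORM:-, EMIT:P6(v=0,ok=F)] out:P5(v=0); in:-
Tick 10: [PARSE:-, VALIDATE:-, TRANSFORM:-, EMIT:-] out:P6(v=0); in:-
P3: arrives tick 3, valid=False (id=3, id%4=3), emit tick 7, final value 0

Answer: 7 0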